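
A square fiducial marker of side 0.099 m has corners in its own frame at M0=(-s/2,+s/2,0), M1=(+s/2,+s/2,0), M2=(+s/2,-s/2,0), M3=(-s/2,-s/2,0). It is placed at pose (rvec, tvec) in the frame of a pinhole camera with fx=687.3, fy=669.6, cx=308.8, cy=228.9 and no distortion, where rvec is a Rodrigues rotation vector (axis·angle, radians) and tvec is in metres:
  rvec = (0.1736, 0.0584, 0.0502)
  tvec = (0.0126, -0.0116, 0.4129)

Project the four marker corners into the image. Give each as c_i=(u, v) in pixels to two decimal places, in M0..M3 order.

Intrinsics K: fx=687.3, fy=669.6, cx=308.8, cy=228.9
Marker side s = 0.099 m; corners in marker frame (Z=0):
  M0 = (-0.0495, +0.0495, 0)
  M1 = (+0.0495, +0.0495, 0)
  M2 = (+0.0495, -0.0495, 0)
  M3 = (-0.0495, -0.0495, 0)
rvec = (0.1736, 0.0584, 0.0502), |rvec| = θ = 0.18991 rad = 10.881°
Rodrigues: sinθ=0.18878, 1−cosθ=0.01798; R = I + sinθ·[k]× + (1−cosθ)·[k]×²:
    [+0.99704 -0.04484 +0.06239]
    [+0.05495 +0.98372 -0.17110]
    [-0.05371 +0.17402 +0.98328]
t = (0.0126, -0.0116, 0.4129) m
M0: Pc = R·M0+t = (-0.03897, +0.03437, +0.42417); u = 687.3·(-0.03897)/0.42417 + 308.8 = 245.6500, v = 669.6·(+0.03437)/0.42417 + 228.9 = 283.1629
M1: Pc = R·M1+t = (+0.05973, +0.03981, +0.41886); u = 687.3·(+0.05973)/0.41886 + 308.8 = 406.8172, v = 669.6·(+0.03981)/0.41886 + 228.9 = 292.5488
M2: Pc = R·M2+t = (+0.06417, -0.05757, +0.40163); u = 687.3·(+0.06417)/0.40163 + 308.8 = 418.6192, v = 669.6·(-0.05757)/0.40163 + 228.9 = 132.9117
M3: Pc = R·M3+t = (-0.03453, -0.06301, +0.40694); u = 687.3·(-0.03453)/0.40694 + 308.8 = 250.4748, v = 669.6·(-0.06301)/0.40694 + 228.9 = 125.2141

c0=(245.65, 283.16) c1=(406.82, 292.55) c2=(418.62, 132.91) c3=(250.47, 125.21)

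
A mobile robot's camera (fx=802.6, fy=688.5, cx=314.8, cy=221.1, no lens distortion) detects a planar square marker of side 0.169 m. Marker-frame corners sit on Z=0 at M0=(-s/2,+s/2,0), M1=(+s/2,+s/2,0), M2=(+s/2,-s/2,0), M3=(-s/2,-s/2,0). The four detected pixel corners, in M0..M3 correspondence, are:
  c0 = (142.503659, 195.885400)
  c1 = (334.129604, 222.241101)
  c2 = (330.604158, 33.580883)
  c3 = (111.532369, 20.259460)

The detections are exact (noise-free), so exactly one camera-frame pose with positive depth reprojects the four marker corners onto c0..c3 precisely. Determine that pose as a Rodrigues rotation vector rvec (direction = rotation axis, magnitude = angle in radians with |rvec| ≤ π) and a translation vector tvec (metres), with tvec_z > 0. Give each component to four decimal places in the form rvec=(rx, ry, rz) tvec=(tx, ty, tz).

Intrinsics K: fx=802.6, fy=688.5, cx=314.8, cy=221.1
Marker side s = 0.169 m; corners in marker frame (Z=0):
  M0 = (-0.0845, +0.0845, 0)
  M1 = (+0.0845, +0.0845, 0)
  M2 = (+0.0845, -0.0845, 0)
  M3 = (-0.0845, -0.0845, 0)
Detected image corners:
  c0 = (142.503659, 195.885400) px
  c1 = (334.129604, 222.241101) px
  c2 = (330.604158, 33.580883) px
  c3 = (111.532369, 20.259460) px
Planar DLT: solve 8×8 A·h = b for H (H[2,2]=1):
  H  [+1091.23327 +297.16581 +225.83838]
  H  [+59.42513 +1174.50527 +123.97915]
  H  [-0.51428 +0.83405 +1.00000]
B = K⁻¹H; ‖b₁‖=1.662975, ‖b₂‖=1.662975; λ = 2/(‖b₁‖+‖b₂‖) = 0.601332, sign → tz>0 ⇒ λ=+0.601332
r₁ = λ·B[:,0] = (+0.93888,+0.15121,-0.30925); r₂ = λ·B[:,1] = (+0.02593,+0.86474,+0.50154)
r₃ = r₁×r₂ = (+0.34326,-0.47891,+0.80797); SVD([r₁ r₂ r₃]) → R = UVᵀ:
  R  [+0.93888 +0.02593 +0.34326]
  R  [+0.15121 +0.86474 -0.47891]
  R  [-0.30925 +0.50154 +0.80797]
t = (-0.06665, -0.08482, +0.60133) m
tr R = 2.611597; θ = arccos((tr R − 1)/2) = 0.633774 rad = 36.313°
axis k = ((R−Rᵀ)₃₂, (R−Rᵀ)₁₃, (R−Rᵀ)₂₁) / (2 sinθ) = (+0.827817, +0.550935, +0.105781)
rvec = θ·k = (+0.524649, +0.349168, +0.067041)

rvec=(0.5246, 0.3492, 0.0670) tvec=(-0.0667, -0.0848, 0.6013)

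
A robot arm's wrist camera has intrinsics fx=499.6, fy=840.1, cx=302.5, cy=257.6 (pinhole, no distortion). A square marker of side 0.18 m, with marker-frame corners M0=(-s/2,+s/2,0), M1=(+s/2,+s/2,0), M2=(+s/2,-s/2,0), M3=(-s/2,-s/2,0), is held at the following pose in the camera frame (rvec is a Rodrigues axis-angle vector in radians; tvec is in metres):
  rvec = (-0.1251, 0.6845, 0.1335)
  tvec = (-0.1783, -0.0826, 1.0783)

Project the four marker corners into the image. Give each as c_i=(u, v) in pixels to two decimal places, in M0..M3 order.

c0=(186.56, 256.57) c1=(241.43, 268.61) c2=(256.52, 123.65) c3=(200.75, 126.29)

Intrinsics K: fx=499.6, fy=840.1, cx=302.5, cy=257.6
Marker side s = 0.18 m; corners in marker frame (Z=0):
  M0 = (-0.0900, +0.0900, 0)
  M1 = (+0.0900, +0.0900, 0)
  M2 = (+0.0900, -0.0900, 0)
  M3 = (-0.0900, -0.0900, 0)
rvec = (-0.1251, 0.6845, 0.1335), |rvec| = θ = 0.70853 rad = 40.596°
Rodrigues: sinθ=0.65072, 1−cosθ=0.24068; R = I + sinθ·[k]× + (1−cosθ)·[k]×²:
    [+0.76682 -0.16366 +0.62064]
    [+0.08155 +0.98395 +0.15870]
    [-0.63666 -0.07108 +0.76786]
t = (-0.1783, -0.0826, 1.0783) m
M0: Pc = R·M0+t = (-0.26204, -0.00138, +1.12920); u = 499.6·(-0.26204)/1.12920 + 302.5 = 186.5623, v = 840.1·(-0.00138)/1.12920 + 257.6 = 256.5703
M1: Pc = R·M1+t = (-0.12402, +0.01330, +1.01460); u = 499.6·(-0.12402)/1.01460 + 302.5 = 241.4337, v = 840.1·(+0.01330)/1.01460 + 257.6 = 268.6088
M2: Pc = R·M2+t = (-0.09456, -0.16382, +1.02740); u = 499.6·(-0.09456)/1.02740 + 302.5 = 256.5194, v = 840.1·(-0.16382)/1.02740 + 257.6 = 123.6483
M3: Pc = R·M3+t = (-0.23258, -0.17850, +1.14200); u = 499.6·(-0.23258)/1.14200 + 302.5 = 200.7490, v = 840.1·(-0.17850)/1.14200 + 257.6 = 126.2913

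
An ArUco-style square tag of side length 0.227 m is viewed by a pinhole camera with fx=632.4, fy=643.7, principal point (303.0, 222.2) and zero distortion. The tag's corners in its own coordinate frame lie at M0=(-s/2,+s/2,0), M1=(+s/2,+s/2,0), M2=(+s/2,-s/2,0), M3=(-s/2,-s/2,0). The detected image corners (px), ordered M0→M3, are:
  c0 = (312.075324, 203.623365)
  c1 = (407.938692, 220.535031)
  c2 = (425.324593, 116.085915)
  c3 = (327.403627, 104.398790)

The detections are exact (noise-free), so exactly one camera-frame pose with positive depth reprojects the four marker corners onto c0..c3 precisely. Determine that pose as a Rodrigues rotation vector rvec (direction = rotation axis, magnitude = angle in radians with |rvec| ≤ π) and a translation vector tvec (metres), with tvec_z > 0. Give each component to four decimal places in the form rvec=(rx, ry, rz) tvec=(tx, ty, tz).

Intrinsics K: fx=632.4, fy=643.7, cx=303.0, cy=222.2
Marker side s = 0.227 m; corners in marker frame (Z=0):
  M0 = (-0.1135, +0.1135, 0)
  M1 = (+0.1135, +0.1135, 0)
  M2 = (+0.1135, -0.1135, 0)
  M3 = (-0.1135, -0.1135, 0)
Detected image corners:
  c0 = (312.075324, 203.623365) px
  c1 = (407.938692, 220.535031) px
  c2 = (425.324593, 116.085915) px
  c3 = (327.403627, 104.398790) px
Planar DLT: solve 8×8 A·h = b for H (H[2,2]=1):
  H  [+340.80063 -52.01350 +366.85083]
  H  [+25.41596 +457.03643 +161.28395]
  H  [-0.23360 +0.05411 +1.00000]
B = K⁻¹H; ‖b₁‖=0.701836, ‖b₂‖=0.701836; λ = 2/(‖b₁‖+‖b₂‖) = 1.424834, sign → tz>0 ⇒ λ=+1.424834
r₁ = λ·B[:,0] = (+0.92732,+0.17115,-0.33285); r₂ = λ·B[:,1] = (-0.15413,+0.98504,+0.07710)
r₃ = r₁×r₂ = (+0.34106,-0.02020,+0.93982); SVD([r₁ r₂ r₃]) → R = UVᵀ:
  R  [+0.92732 -0.15413 +0.34106]
  R  [+0.17115 +0.98504 -0.02020]
  R  [-0.33285 +0.07710 +0.93982]
t = (+0.14386, -0.13484, +1.42483) m
tr R = 2.852180; θ = arccos((tr R − 1)/2) = 0.386882 rad = 22.167°
axis k = ((R−Rᵀ)₃₂, (R−Rᵀ)₁₃, (R−Rᵀ)₂₁) / (2 sinθ) = (+0.128943, +0.893059, +0.431067)
rvec = θ·k = (+0.049886, +0.345509, +0.166772)

rvec=(0.0499, 0.3455, 0.1668) tvec=(0.1439, -0.1348, 1.4248)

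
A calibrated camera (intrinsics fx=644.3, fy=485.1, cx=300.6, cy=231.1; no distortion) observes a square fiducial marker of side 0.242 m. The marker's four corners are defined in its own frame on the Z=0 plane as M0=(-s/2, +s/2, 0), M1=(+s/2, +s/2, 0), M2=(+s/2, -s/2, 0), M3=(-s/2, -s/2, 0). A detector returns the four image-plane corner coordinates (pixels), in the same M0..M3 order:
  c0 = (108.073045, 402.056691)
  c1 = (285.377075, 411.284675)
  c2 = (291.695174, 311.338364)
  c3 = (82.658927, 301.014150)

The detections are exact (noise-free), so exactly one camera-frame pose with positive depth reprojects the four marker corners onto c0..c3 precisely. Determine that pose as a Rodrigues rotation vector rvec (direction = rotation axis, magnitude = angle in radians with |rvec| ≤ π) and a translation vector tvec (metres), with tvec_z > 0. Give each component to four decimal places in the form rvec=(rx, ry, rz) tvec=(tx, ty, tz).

Intrinsics K: fx=644.3, fy=485.1, cx=300.6, cy=231.1
Marker side s = 0.242 m; corners in marker frame (Z=0):
  M0 = (-0.1210, +0.1210, 0)
  M1 = (+0.1210, +0.1210, 0)
  M2 = (+0.1210, -0.1210, 0)
  M3 = (-0.1210, -0.1210, 0)
Detected image corners:
  c0 = (108.073045, 402.056691) px
  c1 = (285.377075, 411.284675) px
  c2 = (291.695174, 311.338364) px
  c3 = (82.658927, 301.014150) px
Planar DLT: solve 8×8 A·h = b for H (H[2,2]=1):
  H  [+788.78806 +170.11880 +192.09765]
  H  [+32.70468 +657.58505 +360.54442]
  H  [-0.02106 +0.67985 +1.00000]
B = K⁻¹H; ‖b₁‖=1.236689, ‖b₂‖=1.236689; λ = 2/(‖b₁‖+‖b₂‖) = 0.808611, sign → tz>0 ⇒ λ=+0.808611
r₁ = λ·B[:,0] = (+0.99789,+0.06263,-0.01703); r₂ = λ·B[:,1] = (-0.04298,+0.83424,+0.54973)
r₃ = r₁×r₂ = (+0.04863,-0.54784,+0.83517); SVD([r₁ r₂ r₃]) → R = UVᵀ:
  R  [+0.99789 -0.04298 +0.04863]
  R  [+0.06263 +0.83424 -0.54784]
  R  [-0.01703 +0.54973 +0.83517]
t = (-0.13617, +0.21577, +0.80861) m
tr R = 2.667295; θ = arccos((tr R − 1)/2) = 0.585117 rad = 33.525°
axis k = ((R−Rᵀ)₃₂, (R−Rᵀ)₁₃, (R−Rᵀ)₂₁) / (2 sinθ) = (+0.993643, +0.059446, +0.095604)
rvec = θ·k = (+0.581397, +0.034783, +0.055939)

rvec=(0.5814, 0.0348, 0.0559) tvec=(-0.1362, 0.2158, 0.8086)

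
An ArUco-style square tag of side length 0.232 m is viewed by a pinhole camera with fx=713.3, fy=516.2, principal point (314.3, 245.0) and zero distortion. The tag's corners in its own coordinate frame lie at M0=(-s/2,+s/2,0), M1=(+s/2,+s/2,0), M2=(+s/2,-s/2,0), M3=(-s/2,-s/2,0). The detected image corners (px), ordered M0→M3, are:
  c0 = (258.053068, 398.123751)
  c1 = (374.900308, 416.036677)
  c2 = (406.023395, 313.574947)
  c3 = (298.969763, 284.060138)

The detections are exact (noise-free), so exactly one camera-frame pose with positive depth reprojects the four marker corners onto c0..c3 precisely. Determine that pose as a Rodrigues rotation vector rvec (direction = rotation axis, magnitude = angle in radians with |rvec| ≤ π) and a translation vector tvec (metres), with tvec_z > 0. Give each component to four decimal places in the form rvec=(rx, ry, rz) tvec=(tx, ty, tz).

rvec=(-0.1509, -0.6363, 0.3170) tvec=(0.0369, 0.2284, 1.0987)

Intrinsics K: fx=713.3, fy=516.2, cx=314.3, cy=245.0
Marker side s = 0.232 m; corners in marker frame (Z=0):
  M0 = (-0.1160, +0.1160, 0)
  M1 = (+0.1160, +0.1160, 0)
  M2 = (+0.1160, -0.1160, 0)
  M3 = (-0.1160, -0.1160, 0)
Detected image corners:
  c0 = (258.053068, 398.123751) px
  c1 = (374.900308, 416.036677) px
  c2 = (406.023395, 313.574947) px
  c3 = (298.969763, 284.060138) px
Planar DLT: solve 8×8 A·h = b for H (H[2,2]=1):
  H  [+652.16281 -225.39723 +338.23529]
  H  [+282.36533 +389.84948 +352.30841]
  H  [+0.50866 -0.21342 +1.00000]
B = K⁻¹H; ‖b₁‖=0.910186, ‖b₂‖=0.910186; λ = 2/(‖b₁‖+‖b₂‖) = 1.098677, sign → tz>0 ⇒ λ=+1.098677
r₁ = λ·B[:,0] = (+0.75826,+0.33574,+0.55885); r₂ = λ·B[:,1] = (-0.24386,+0.94104,-0.23447)
r₃ = r₁×r₂ = (-0.60463,+0.04151,+0.79543); SVD([r₁ r₂ r₃]) → R = UVᵀ:
  R  [+0.75826 -0.24386 -0.60463]
  R  [+0.33574 +0.94104 +0.04151]
  R  [+0.55885 -0.23447 +0.79543]
t = (+0.03687, +0.22839, +1.09868) m
tr R = 2.494728; θ = arccos((tr R − 1)/2) = 0.726710 rad = 41.637°
axis k = ((R−Rᵀ)₃₂, (R−Rᵀ)₁₃, (R−Rᵀ)₂₁) / (2 sinθ) = (-0.207691, -0.875568, +0.436171)
rvec = θ·k = (-0.150931, -0.636284, +0.316970)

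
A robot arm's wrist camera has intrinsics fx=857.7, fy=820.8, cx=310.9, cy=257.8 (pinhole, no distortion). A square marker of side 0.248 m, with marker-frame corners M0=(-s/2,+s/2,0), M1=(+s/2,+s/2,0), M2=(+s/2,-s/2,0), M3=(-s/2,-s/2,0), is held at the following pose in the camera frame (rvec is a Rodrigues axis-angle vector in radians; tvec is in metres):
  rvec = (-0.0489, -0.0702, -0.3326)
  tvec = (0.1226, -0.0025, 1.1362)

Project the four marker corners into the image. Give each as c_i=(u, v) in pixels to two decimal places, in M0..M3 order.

c0=(346.32, 371.02) c1=(521.45, 311.26) c2=(459.18, 143.78) c3=(284.40, 200.23)

Intrinsics K: fx=857.7, fy=820.8, cx=310.9, cy=257.8
Marker side s = 0.248 m; corners in marker frame (Z=0):
  M0 = (-0.1240, +0.1240, 0)
  M1 = (+0.1240, +0.1240, 0)
  M2 = (+0.1240, -0.1240, 0)
  M3 = (-0.1240, -0.1240, 0)
rvec = (-0.0489, -0.0702, -0.3326), |rvec| = θ = 0.34343 rad = 19.677°
Rodrigues: sinθ=0.33672, 1−cosθ=0.05839; R = I + sinθ·[k]× + (1−cosθ)·[k]×²:
    [+0.94279 +0.32780 -0.06078]
    [-0.32440 +0.94405 +0.05950]
    [+0.07688 -0.03638 +0.99638]
t = (0.1226, -0.0025, 1.1362) m
M0: Pc = R·M0+t = (+0.04634, +0.15479, +1.12216); u = 857.7·(+0.04634)/1.12216 + 310.9 = 346.3201, v = 820.8·(+0.15479)/1.12216 + 257.8 = 371.0192
M1: Pc = R·M1+t = (+0.28015, +0.07434, +1.14122); u = 857.7·(+0.28015)/1.14122 + 310.9 = 521.4528, v = 820.8·(+0.07434)/1.14122 + 257.8 = 311.2646
M2: Pc = R·M2+t = (+0.19886, -0.15979, +1.15024); u = 857.7·(+0.19886)/1.15024 + 310.9 = 459.1825, v = 820.8·(-0.15979)/1.15024 + 257.8 = 143.7777
M3: Pc = R·M3+t = (-0.03495, -0.07934, +1.13118); u = 857.7·(-0.03495)/1.13118 + 310.9 = 284.3972, v = 820.8·(-0.07934)/1.13118 + 257.8 = 200.2326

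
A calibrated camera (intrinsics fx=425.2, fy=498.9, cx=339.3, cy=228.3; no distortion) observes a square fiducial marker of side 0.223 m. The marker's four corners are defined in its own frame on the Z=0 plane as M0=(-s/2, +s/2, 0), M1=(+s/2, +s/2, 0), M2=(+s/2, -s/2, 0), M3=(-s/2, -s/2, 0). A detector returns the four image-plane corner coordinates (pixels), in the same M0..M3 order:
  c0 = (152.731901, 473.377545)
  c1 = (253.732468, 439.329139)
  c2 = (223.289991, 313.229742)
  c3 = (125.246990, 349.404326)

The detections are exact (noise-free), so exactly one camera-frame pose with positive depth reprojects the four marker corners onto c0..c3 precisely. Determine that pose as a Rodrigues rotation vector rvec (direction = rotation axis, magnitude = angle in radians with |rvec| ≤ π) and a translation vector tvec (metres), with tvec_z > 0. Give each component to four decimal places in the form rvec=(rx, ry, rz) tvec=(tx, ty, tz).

rvec=(-0.0749, 0.1050, -0.3075) tvec=(-0.3103, 0.2885, 0.8721)

Intrinsics K: fx=425.2, fy=498.9, cx=339.3, cy=228.3
Marker side s = 0.223 m; corners in marker frame (Z=0):
  M0 = (-0.1115, +0.1115, 0)
  M1 = (+0.1115, +0.1115, 0)
  M2 = (+0.1115, -0.1115, 0)
  M3 = (-0.1115, -0.1115, 0)
Detected image corners:
  c0 = (152.731901, 473.377545) px
  c1 = (253.732468, 439.329139) px
  c2 = (223.289991, 313.229742) px
  c3 = (125.246990, 349.404326) px
Planar DLT: solve 8×8 A·h = b for H (H[2,2]=1):
  H  [+426.37490 +110.42341 +188.00148]
  H  [-198.89218 +520.20598 +393.32513]
  H  [-0.10509 -0.10268 +1.00000]
B = K⁻¹H; ‖b₁‖=1.146598, ‖b₂‖=1.146598; λ = 2/(‖b₁‖+‖b₂‖) = 0.872145, sign → tz>0 ⇒ λ=+0.872145
r₁ = λ·B[:,0] = (+0.94769,-0.30575,-0.09165); r₂ = λ·B[:,1] = (+0.29795,+0.95037,-0.08955)
r₃ = r₁×r₂ = (+0.11448,+0.05756,+0.99176); SVD([r₁ r₂ r₃]) → R = UVᵀ:
  R  [+0.94769 +0.29795 +0.11448]
  R  [-0.30575 +0.95037 +0.05756]
  R  [-0.09165 -0.08955 +0.99176]
t = (-0.31033, +0.28849, +0.87214) m
tr R = 2.889817; θ = arccos((tr R − 1)/2) = 0.333482 rad = 19.107°
axis k = ((R−Rᵀ)₃₂, (R−Rᵀ)₁₃, (R−Rᵀ)₂₁) / (2 sinθ) = (-0.224711, +0.314867, -0.922151)
rvec = θ·k = (-0.074937, +0.105002, -0.307521)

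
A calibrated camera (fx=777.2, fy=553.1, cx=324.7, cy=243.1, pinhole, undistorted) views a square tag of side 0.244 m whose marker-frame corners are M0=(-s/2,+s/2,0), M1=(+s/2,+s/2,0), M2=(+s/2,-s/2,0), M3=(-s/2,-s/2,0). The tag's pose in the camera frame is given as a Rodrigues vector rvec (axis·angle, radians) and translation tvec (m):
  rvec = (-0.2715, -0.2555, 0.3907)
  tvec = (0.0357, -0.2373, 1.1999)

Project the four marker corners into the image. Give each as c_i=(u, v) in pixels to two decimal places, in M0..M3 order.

c0=(246.52, 156.53) c1=(392.52, 206.13) c2=(439.35, 113.10) c3=(304.17, 62.99)

Intrinsics K: fx=777.2, fy=553.1, cx=324.7, cy=243.1
Marker side s = 0.244 m; corners in marker frame (Z=0):
  M0 = (-0.1220, +0.1220, 0)
  M1 = (+0.1220, +0.1220, 0)
  M2 = (+0.1220, -0.1220, 0)
  M3 = (-0.1220, -0.1220, 0)
rvec = (-0.2715, -0.2555, 0.3907), |rvec| = θ = 0.54004 rad = 30.942°
Rodrigues: sinθ=0.51417, 1−cosθ=0.14231; R = I + sinθ·[k]× + (1−cosθ)·[k]×²:
    [+0.89366 -0.33814 -0.29502]
    [+0.40583 +0.88954 +0.20978]
    [+0.19150 -0.30721 +0.93218]
t = (0.0357, -0.2373, 1.1999) m
M0: Pc = R·M0+t = (-0.11458, -0.17829, +1.13906); u = 777.2·(-0.11458)/1.13906 + 324.7 = 246.5207, v = 553.1·(-0.17829)/1.13906 + 243.1 = 156.5279
M1: Pc = R·M1+t = (+0.10347, -0.07926, +1.18578); u = 777.2·(+0.10347)/1.18578 + 324.7 = 392.5201, v = 553.1·(-0.07926)/1.18578 + 243.1 = 206.1280
M2: Pc = R·M2+t = (+0.18598, -0.29631, +1.26074); u = 777.2·(+0.18598)/1.26074 + 324.7 = 439.3490, v = 553.1·(-0.29631)/1.26074 + 243.1 = 113.1047
M3: Pc = R·M3+t = (-0.03207, -0.39534, +1.21402); u = 777.2·(-0.03207)/1.21402 + 324.7 = 304.1666, v = 553.1·(-0.39534)/1.21402 + 243.1 = 62.9867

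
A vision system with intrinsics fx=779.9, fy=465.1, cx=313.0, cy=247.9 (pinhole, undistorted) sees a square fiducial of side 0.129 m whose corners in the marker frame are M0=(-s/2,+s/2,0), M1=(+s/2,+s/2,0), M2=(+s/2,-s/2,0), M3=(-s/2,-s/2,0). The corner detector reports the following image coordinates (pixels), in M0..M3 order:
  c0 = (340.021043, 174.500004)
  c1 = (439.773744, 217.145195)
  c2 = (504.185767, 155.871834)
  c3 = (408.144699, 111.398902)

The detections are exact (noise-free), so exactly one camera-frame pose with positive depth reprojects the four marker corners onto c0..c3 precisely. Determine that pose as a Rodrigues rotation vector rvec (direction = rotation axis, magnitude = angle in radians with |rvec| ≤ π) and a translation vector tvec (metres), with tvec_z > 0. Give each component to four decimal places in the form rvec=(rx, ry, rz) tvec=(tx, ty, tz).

rvec=(-0.0059, -0.2527, 0.5738) tvec=(0.1138, -0.1424, 0.7983)

Intrinsics K: fx=779.9, fy=465.1, cx=313.0, cy=247.9
Marker side s = 0.129 m; corners in marker frame (Z=0):
  M0 = (-0.0645, +0.0645, 0)
  M1 = (+0.0645, +0.0645, 0)
  M2 = (+0.0645, -0.0645, 0)
  M3 = (-0.0645, -0.0645, 0)
Detected image corners:
  c0 = (340.021043, 174.500004) px
  c1 = (439.773744, 217.145195) px
  c2 = (504.185767, 155.871834) px
  c3 = (408.144699, 111.398902) px
Planar DLT: solve 8×8 A·h = b for H (H[2,2]=1):
  H  [+883.26100 -553.51437 +424.16267]
  H  [+386.17469 +466.32868 +164.95225]
  H  [+0.29421 -0.09475 +1.00000]
B = K⁻¹H; ‖b₁‖=1.252705, ‖b₂‖=1.252705; λ = 2/(‖b₁‖+‖b₂‖) = 0.798272, sign → tz>0 ⇒ λ=+0.798272
r₁ = λ·B[:,0] = (+0.80981,+0.53763,+0.23486); r₂ = λ·B[:,1] = (-0.53620,+0.84070,-0.07564)
r₃ = r₁×r₂ = (-0.23811,-0.06468,+0.96908); SVD([r₁ r₂ r₃]) → R = UVᵀ:
  R  [+0.80981 -0.53620 -0.23811]
  R  [+0.53763 +0.84070 -0.06468]
  R  [+0.23486 -0.07564 +0.96908]
t = (+0.11378, -0.14237, +0.79827) m
tr R = 2.619592; θ = arccos((tr R − 1)/2) = 0.626992 rad = 35.924°
axis k = ((R−Rᵀ)₃₂, (R−Rᵀ)₁₃, (R−Rᵀ)₂₁) / (2 sinθ) = (-0.009341, -0.403064, +0.915124)
rvec = θ·k = (-0.005857, -0.252718, +0.573775)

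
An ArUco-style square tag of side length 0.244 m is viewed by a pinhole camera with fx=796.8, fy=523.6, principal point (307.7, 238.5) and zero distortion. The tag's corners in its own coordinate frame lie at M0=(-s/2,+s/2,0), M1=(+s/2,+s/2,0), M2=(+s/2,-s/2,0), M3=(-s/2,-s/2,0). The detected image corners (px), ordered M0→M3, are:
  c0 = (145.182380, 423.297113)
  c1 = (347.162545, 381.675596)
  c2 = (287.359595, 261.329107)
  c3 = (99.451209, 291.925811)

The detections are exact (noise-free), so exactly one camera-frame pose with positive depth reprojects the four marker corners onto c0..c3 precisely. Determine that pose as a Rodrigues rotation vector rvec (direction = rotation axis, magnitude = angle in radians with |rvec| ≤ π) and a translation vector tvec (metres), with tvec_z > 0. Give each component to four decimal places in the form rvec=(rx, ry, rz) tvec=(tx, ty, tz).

Intrinsics K: fx=796.8, fy=523.6, cx=307.7, cy=238.5
Marker side s = 0.244 m; corners in marker frame (Z=0):
  M0 = (-0.1220, +0.1220, 0)
  M1 = (+0.1220, +0.1220, 0)
  M2 = (+0.1220, -0.1220, 0)
  M3 = (-0.1220, -0.1220, 0)
Detected image corners:
  c0 = (145.182380, 423.297113) px
  c1 = (347.162545, 381.675596) px
  c2 = (287.359595, 261.329107) px
  c3 = (99.451209, 291.925811) px
Planar DLT: solve 8×8 A·h = b for H (H[2,2]=1):
  H  [+853.57739 +136.99903 +221.63998]
  H  [-60.60886 +391.28187 +336.19676]
  H  [+0.25437 -0.36469 +1.00000]
B = K⁻¹H; ‖b₁‖=1.032053, ‖b₂‖=1.032053; λ = 2/(‖b₁‖+‖b₂‖) = 0.968943, sign → tz>0 ⇒ λ=+0.968943
r₁ = λ·B[:,0] = (+0.94281,-0.22443,+0.24647); r₂ = λ·B[:,1] = (+0.30305,+0.88504,-0.35336)
r₃ = r₁×r₂ = (-0.13883,+0.40785,+0.90243); SVD([r₁ r₂ r₃]) → R = UVᵀ:
  R  [+0.94281 +0.30305 -0.13883]
  R  [-0.22443 +0.88504 +0.40785]
  R  [+0.24647 -0.35336 +0.90243]
t = (-0.10465, +0.18079, +0.96894) m
tr R = 2.730279; θ = arccos((tr R − 1)/2) = 0.525368 rad = 30.101°
axis k = ((R−Rᵀ)₃₂, (R−Rᵀ)₁₃, (R−Rᵀ)₂₁) / (2 sinθ) = (-0.758883, -0.384131, -0.525871)
rvec = θ·k = (-0.398693, -0.201810, -0.276276)

rvec=(-0.3987, -0.2018, -0.2763) tvec=(-0.1047, 0.1808, 0.9689)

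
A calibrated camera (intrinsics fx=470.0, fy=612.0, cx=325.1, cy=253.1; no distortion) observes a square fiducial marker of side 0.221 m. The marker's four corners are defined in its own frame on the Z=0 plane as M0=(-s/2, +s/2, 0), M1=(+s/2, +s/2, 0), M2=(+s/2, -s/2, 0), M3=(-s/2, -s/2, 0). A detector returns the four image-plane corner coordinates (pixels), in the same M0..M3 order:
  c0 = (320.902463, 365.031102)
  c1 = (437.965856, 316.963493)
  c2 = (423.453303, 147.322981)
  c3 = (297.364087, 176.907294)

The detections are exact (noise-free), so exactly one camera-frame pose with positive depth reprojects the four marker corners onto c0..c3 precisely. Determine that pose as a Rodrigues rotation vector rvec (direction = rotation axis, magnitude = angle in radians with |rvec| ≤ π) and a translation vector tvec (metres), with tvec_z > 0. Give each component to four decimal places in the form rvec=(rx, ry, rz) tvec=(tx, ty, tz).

rvec=(0.1545, -0.4152, -0.1896) tvec=(0.0762, -0.0002, 0.7365)

Intrinsics K: fx=470.0, fy=612.0, cx=325.1, cy=253.1
Marker side s = 0.221 m; corners in marker frame (Z=0):
  M0 = (-0.1105, +0.1105, 0)
  M1 = (+0.1105, +0.1105, 0)
  M2 = (+0.1105, -0.1105, 0)
  M3 = (-0.1105, -0.1105, 0)
Detected image corners:
  c0 = (320.902463, 365.031102) px
  c1 = (437.965856, 316.963493) px
  c2 = (423.453303, 147.322981) px
  c3 = (297.364087, 176.907294) px
Planar DLT: solve 8×8 A·h = b for H (H[2,2]=1):
  H  [+742.90346 +178.91686 +373.69958]
  H  [-45.36898 +870.93429 +252.94659]
  H  [+0.52270 +0.25413 +1.00000]
B = K⁻¹H; ‖b₁‖=1.357821, ‖b₂‖=1.357821; λ = 2/(‖b₁‖+‖b₂‖) = 0.736474, sign → tz>0 ⇒ λ=+0.736474
r₁ = λ·B[:,0] = (+0.89783,-0.21380,+0.38495); r₂ = λ·B[:,1] = (+0.15090,+0.97067,+0.18716)
r₃ = r₁×r₂ = (-0.41368,-0.10995,+0.90376); SVD([r₁ r₂ r₃]) → R = UVᵀ:
  R  [+0.89783 +0.15090 -0.41368]
  R  [-0.21380 +0.97067 -0.10995]
  R  [+0.38495 +0.18716 +0.90376]
t = (+0.07615, -0.00018, +0.73647) m
tr R = 2.772260; θ = arccos((tr R − 1)/2) = 0.481870 rad = 27.609°
axis k = ((R−Rᵀ)₃₂, (R−Rᵀ)₁₃, (R−Rᵀ)₂₁) / (2 sinθ) = (+0.320551, -0.861643, -0.393470)
rvec = θ·k = (+0.154464, -0.415200, -0.189601)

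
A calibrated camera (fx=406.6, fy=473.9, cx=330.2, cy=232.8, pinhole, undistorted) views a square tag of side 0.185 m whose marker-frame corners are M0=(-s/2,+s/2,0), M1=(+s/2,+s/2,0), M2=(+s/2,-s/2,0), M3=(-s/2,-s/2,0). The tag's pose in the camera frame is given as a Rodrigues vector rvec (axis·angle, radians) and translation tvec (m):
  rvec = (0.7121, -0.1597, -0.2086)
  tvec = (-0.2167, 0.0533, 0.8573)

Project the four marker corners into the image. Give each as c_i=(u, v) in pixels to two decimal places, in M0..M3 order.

Intrinsics K: fx=406.6, fy=473.9, cx=330.2, cy=232.8
Marker side s = 0.185 m; corners in marker frame (Z=0):
  M0 = (-0.0925, +0.0925, 0)
  M1 = (+0.0925, +0.0925, 0)
  M2 = (+0.0925, -0.0925, 0)
  M3 = (-0.0925, -0.0925, 0)
rvec = (0.7121, -0.1597, -0.2086), |rvec| = θ = 0.75902 rad = 43.488°
Rodrigues: sinθ=0.68821, 1−cosθ=0.27449; R = I + sinθ·[k]× + (1−cosθ)·[k]×²:
    [+0.96712 +0.13496 -0.21558]
    [-0.24332 +0.73767 -0.62980]
    [+0.07403 +0.66154 +0.74625]
t = (-0.2167, 0.0533, 0.8573) m
M0: Pc = R·M0+t = (-0.29367, +0.14404, +0.91164); u = 406.6·(-0.29367)/0.91164 + 330.2 = 199.2190, v = 473.9·(+0.14404)/0.91164 + 232.8 = 307.6770
M1: Pc = R·M1+t = (-0.11476, +0.09903, +0.92534); u = 406.6·(-0.11476)/0.92534 + 330.2 = 279.7745, v = 473.9·(+0.09903)/0.92534 + 232.8 = 283.5151
M2: Pc = R·M2+t = (-0.13973, -0.03744, +0.80296); u = 406.6·(-0.13973)/0.80296 + 330.2 = 259.4460, v = 473.9·(-0.03744)/0.80296 + 232.8 = 210.7023
M3: Pc = R·M3+t = (-0.31864, +0.00757, +0.78926); u = 406.6·(-0.31864)/0.78926 + 330.2 = 166.0466, v = 473.9·(+0.00757)/0.78926 + 232.8 = 237.3473

c0=(199.22, 307.68) c1=(279.77, 283.52) c2=(259.45, 210.70) c3=(166.05, 237.35)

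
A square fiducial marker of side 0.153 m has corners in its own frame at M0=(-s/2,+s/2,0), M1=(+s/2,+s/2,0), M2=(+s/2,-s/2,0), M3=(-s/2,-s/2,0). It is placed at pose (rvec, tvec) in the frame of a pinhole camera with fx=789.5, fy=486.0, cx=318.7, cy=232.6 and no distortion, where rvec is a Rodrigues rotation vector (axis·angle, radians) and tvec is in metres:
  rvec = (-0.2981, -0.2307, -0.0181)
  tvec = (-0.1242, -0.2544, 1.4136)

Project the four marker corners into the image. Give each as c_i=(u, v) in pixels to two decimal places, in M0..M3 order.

c0=(206.82, 168.04) c1=(293.05, 170.50) c2=(289.54, 123.48) c3=(205.90, 119.94)

Intrinsics K: fx=789.5, fy=486.0, cx=318.7, cy=232.6
Marker side s = 0.153 m; corners in marker frame (Z=0):
  M0 = (-0.0765, +0.0765, 0)
  M1 = (+0.0765, +0.0765, 0)
  M2 = (+0.0765, -0.0765, 0)
  M3 = (-0.0765, -0.0765, 0)
rvec = (-0.2981, -0.2307, -0.0181), |rvec| = θ = 0.37738 rad = 21.622°
Rodrigues: sinθ=0.36848, 1−cosθ=0.07037; R = I + sinθ·[k]× + (1−cosθ)·[k]×²:
    [+0.97354 +0.05165 -0.22260]
    [+0.01631 +0.95593 +0.29314]
    [+0.22793 -0.28901 +0.92980]
t = (-0.1242, -0.2544, 1.4136) m
M0: Pc = R·M0+t = (-0.19472, -0.18252, +1.37405); u = 789.5·(-0.19472)/1.37405 + 318.7 = 206.8158, v = 486.0·(-0.18252)/1.37405 + 232.6 = 168.0435
M1: Pc = R·M1+t = (-0.04577, -0.18002, +1.40893); u = 789.5·(-0.04577)/1.40893 + 318.7 = 293.0511, v = 486.0·(-0.18002)/1.40893 + 232.6 = 170.5020
M2: Pc = R·M2+t = (-0.05368, -0.32628, +1.45315); u = 789.5·(-0.05368)/1.45315 + 318.7 = 289.5379, v = 486.0·(-0.32628)/1.45315 + 232.6 = 123.4763
M3: Pc = R·M3+t = (-0.20263, -0.32878, +1.41827); u = 789.5·(-0.20263)/1.41827 + 318.7 = 205.9048, v = 486.0·(-0.32878)/1.41827 + 232.6 = 119.9382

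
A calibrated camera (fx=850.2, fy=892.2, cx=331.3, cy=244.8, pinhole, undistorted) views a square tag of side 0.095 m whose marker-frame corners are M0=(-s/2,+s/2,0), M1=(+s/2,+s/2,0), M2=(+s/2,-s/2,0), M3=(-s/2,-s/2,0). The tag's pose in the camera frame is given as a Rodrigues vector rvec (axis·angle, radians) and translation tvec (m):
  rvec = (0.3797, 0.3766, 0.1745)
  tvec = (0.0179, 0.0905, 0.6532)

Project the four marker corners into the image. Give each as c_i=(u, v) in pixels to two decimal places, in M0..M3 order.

c0=(293.98, 404.22) c1=(404.95, 442.06) c2=(421.88, 328.67) c3=(303.75, 294.04)

Intrinsics K: fx=850.2, fy=892.2, cx=331.3, cy=244.8
Marker side s = 0.095 m; corners in marker frame (Z=0):
  M0 = (-0.0475, +0.0475, 0)
  M1 = (+0.0475, +0.0475, 0)
  M2 = (+0.0475, -0.0475, 0)
  M3 = (-0.0475, -0.0475, 0)
rvec = (0.3797, 0.3766, 0.1745), |rvec| = θ = 0.56254 rad = 32.231°
Rodrigues: sinθ=0.53334, 1−cosθ=0.15410; R = I + sinθ·[k]× + (1−cosθ)·[k]×²:
    [+0.91611 -0.09581 +0.38931]
    [+0.23507 +0.91497 -0.32799]
    [-0.32479 +0.39199 +0.86073]
t = (0.0179, 0.0905, 0.6532) m
M0: Pc = R·M0+t = (-0.03017, +0.12279, +0.68725); u = 850.2·(-0.03017)/0.68725 + 331.3 = 293.9812, v = 892.2·(+0.12279)/0.68725 + 244.8 = 404.2153
M1: Pc = R·M1+t = (+0.05686, +0.14513, +0.65639); u = 850.2·(+0.05686)/0.65639 + 331.3 = 404.9541, v = 892.2·(+0.14513)/0.65639 + 244.8 = 442.0635
M2: Pc = R·M2+t = (+0.06597, +0.05821, +0.61915); u = 850.2·(+0.06597)/0.61915 + 331.3 = 421.8824, v = 892.2·(+0.05821)/0.61915 + 244.8 = 328.6735
M3: Pc = R·M3+t = (-0.02106, +0.03587, +0.65001); u = 850.2·(-0.02106)/0.65001 + 331.3 = 303.7483, v = 892.2·(+0.03587)/0.65001 + 244.8 = 294.0394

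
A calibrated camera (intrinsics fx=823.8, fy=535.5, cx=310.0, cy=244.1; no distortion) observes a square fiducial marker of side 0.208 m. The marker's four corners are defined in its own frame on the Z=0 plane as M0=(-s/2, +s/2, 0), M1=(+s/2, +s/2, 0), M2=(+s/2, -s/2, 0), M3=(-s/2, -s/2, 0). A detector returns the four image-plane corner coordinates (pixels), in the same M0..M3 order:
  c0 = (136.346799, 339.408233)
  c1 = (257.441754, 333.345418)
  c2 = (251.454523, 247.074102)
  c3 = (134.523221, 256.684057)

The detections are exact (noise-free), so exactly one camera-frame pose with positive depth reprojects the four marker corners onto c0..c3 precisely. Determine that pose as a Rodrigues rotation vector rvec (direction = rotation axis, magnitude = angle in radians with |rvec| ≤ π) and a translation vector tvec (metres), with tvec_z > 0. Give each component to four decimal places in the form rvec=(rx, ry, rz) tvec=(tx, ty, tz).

Intrinsics K: fx=823.8, fy=535.5, cx=310.0, cy=244.1
Marker side s = 0.208 m; corners in marker frame (Z=0):
  M0 = (-0.1040, +0.1040, 0)
  M1 = (+0.1040, +0.1040, 0)
  M2 = (+0.1040, -0.1040, 0)
  M3 = (-0.1040, -0.1040, 0)
Detected image corners:
  c0 = (136.346799, 339.408233) px
  c1 = (257.441754, 333.345418) px
  c2 = (251.454523, 247.074102) px
  c3 = (134.523221, 256.684057) px
Planar DLT: solve 8×8 A·h = b for H (H[2,2]=1):
  H  [+529.75498 -12.85147 +193.56739]
  H  [-101.57342 +358.66786 +293.50850]
  H  [-0.21676 -0.16108 +1.00000]
B = K⁻¹H; ‖b₁‖=0.761796, ‖b₂‖=0.761796; λ = 2/(‖b₁‖+‖b₂‖) = 1.312687, sign → tz>0 ⇒ λ=+1.312687
r₁ = λ·B[:,0] = (+0.95121,-0.11929,-0.28454); r₂ = λ·B[:,1] = (+0.05909,+0.97560,-0.21145)
r₃ = r₁×r₂ = (+0.30282,+0.18432,+0.93505); SVD([r₁ r₂ r₃]) → R = UVᵀ:
  R  [+0.95121 +0.05909 +0.30282]
  R  [-0.11929 +0.97560 +0.18432]
  R  [-0.28454 -0.21145 +0.93505]
t = (-0.18553, +0.12112, +1.31269) m
tr R = 2.861868; θ = arccos((tr R − 1)/2) = 0.373835 rad = 21.419°
axis k = ((R−Rᵀ)₃₂, (R−Rᵀ)₁₃, (R−Rᵀ)₂₁) / (2 sinθ) = (-0.541877, +0.804190, -0.244228)
rvec = θ·k = (-0.202572, +0.300634, -0.091301)

rvec=(-0.2026, 0.3006, -0.0913) tvec=(-0.1855, 0.1211, 1.3127)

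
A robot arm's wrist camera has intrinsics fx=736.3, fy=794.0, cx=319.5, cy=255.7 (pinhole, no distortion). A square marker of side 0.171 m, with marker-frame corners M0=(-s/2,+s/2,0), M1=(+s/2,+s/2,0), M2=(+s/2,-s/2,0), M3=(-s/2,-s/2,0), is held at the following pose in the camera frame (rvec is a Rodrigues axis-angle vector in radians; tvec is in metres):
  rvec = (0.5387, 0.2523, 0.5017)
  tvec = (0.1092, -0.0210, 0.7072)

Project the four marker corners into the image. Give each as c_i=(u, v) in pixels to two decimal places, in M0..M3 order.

Intrinsics K: fx=736.3, fy=794.0, cx=319.5, cy=255.7
Marker side s = 0.171 m; corners in marker frame (Z=0):
  M0 = (-0.0855, +0.0855, 0)
  M1 = (+0.0855, +0.0855, 0)
  M2 = (+0.0855, -0.0855, 0)
  M3 = (-0.0855, -0.0855, 0)
rvec = (0.5387, 0.2523, 0.5017), |rvec| = θ = 0.77817 rad = 44.586°
Rodrigues: sinθ=0.70198, 1−cosθ=0.28780; R = I + sinθ·[k]× + (1−cosθ)·[k]×²:
    [+0.85012 -0.38798 +0.35605]
    [+0.51717 +0.74245 -0.42579]
    [-0.09915 +0.54611 +0.83182]
t = (0.1092, -0.0210, 0.7072) m
M0: Pc = R·M0+t = (+0.00334, -0.00174, +0.76237); u = 736.3·(+0.00334)/0.76237 + 319.5 = 322.7282, v = 794.0·(-0.00174)/0.76237 + 255.7 = 253.8890
M1: Pc = R·M1+t = (+0.14871, +0.08670, +0.74542); u = 736.3·(+0.14871)/0.74542 + 319.5 = 466.3942, v = 794.0·(+0.08670)/0.74542 + 255.7 = 348.0485
M2: Pc = R·M2+t = (+0.21506, -0.04026, +0.65203); u = 736.3·(+0.21506)/0.65203 + 319.5 = 562.3520, v = 794.0·(-0.04026)/0.65203 + 255.7 = 206.6726
M3: Pc = R·M3+t = (+0.06969, -0.12870, +0.66898); u = 736.3·(+0.06969)/0.66898 + 319.5 = 396.1993, v = 794.0·(-0.12870)/0.66898 + 255.7 = 102.9520

c0=(322.73, 253.89) c1=(466.39, 348.05) c2=(562.35, 206.67) c3=(396.20, 102.95)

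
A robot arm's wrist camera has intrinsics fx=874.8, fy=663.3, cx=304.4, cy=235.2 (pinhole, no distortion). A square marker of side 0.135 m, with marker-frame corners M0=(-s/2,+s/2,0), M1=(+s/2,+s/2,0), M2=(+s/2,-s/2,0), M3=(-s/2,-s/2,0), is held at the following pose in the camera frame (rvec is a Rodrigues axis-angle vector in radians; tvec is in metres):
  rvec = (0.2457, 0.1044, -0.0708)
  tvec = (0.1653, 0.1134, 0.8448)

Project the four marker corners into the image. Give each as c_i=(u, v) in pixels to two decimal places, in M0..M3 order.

c0=(409.07, 374.64) c1=(548.21, 371.10) c2=(545.90, 270.93) c3=(401.43, 276.41)

Intrinsics K: fx=874.8, fy=663.3, cx=304.4, cy=235.2
Marker side s = 0.135 m; corners in marker frame (Z=0):
  M0 = (-0.0675, +0.0675, 0)
  M1 = (+0.0675, +0.0675, 0)
  M2 = (+0.0675, -0.0675, 0)
  M3 = (-0.0675, -0.0675, 0)
rvec = (0.2457, 0.1044, -0.0708), |rvec| = θ = 0.27619 rad = 15.824°
Rodrigues: sinθ=0.27269, 1−cosθ=0.03790; R = I + sinθ·[k]× + (1−cosθ)·[k]×²:
    [+0.99209 +0.08265 +0.09444]
    [-0.05716 +0.96752 -0.24626]
    [-0.11172 +0.23892 +0.96459]
t = (0.1653, 0.1134, 0.8448) m
M0: Pc = R·M0+t = (+0.10391, +0.18257, +0.86847); u = 874.8·(+0.10391)/0.86847 + 304.4 = 409.0700, v = 663.3·(+0.18257)/0.86847 + 235.2 = 374.6361
M1: Pc = R·M1+t = (+0.23785, +0.17485, +0.85339); u = 874.8·(+0.23785)/0.85339 + 304.4 = 548.2134, v = 663.3·(+0.17485)/0.85339 + 235.2 = 371.1027
M2: Pc = R·M2+t = (+0.22669, +0.04423, +0.82113); u = 874.8·(+0.22669)/0.82113 + 304.4 = 545.9036, v = 663.3·(+0.04423)/0.82113 + 235.2 = 270.9320
M3: Pc = R·M3+t = (+0.09275, +0.05195, +0.83621); u = 874.8·(+0.09275)/0.83621 + 304.4 = 401.4349, v = 663.3·(+0.05195)/0.83621 + 235.2 = 276.4083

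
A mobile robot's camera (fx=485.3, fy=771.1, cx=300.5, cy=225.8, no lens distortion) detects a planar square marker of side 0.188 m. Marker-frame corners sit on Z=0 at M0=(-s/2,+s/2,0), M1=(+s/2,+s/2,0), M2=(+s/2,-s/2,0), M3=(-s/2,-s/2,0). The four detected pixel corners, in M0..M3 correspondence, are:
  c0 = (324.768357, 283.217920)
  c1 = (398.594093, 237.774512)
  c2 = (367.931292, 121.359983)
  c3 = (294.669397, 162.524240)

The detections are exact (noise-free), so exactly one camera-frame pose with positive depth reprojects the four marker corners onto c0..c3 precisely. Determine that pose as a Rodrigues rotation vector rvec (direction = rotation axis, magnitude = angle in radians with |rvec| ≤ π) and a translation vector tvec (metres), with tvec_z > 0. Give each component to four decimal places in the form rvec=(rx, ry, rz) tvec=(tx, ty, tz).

Intrinsics K: fx=485.3, fy=771.1, cx=300.5, cy=225.8
Marker side s = 0.188 m; corners in marker frame (Z=0):
  M0 = (-0.0940, +0.0940, 0)
  M1 = (+0.0940, +0.0940, 0)
  M2 = (+0.0940, -0.0940, 0)
  M3 = (-0.0940, -0.0940, 0)
Detected image corners:
  c0 = (324.768357, 283.217920) px
  c1 = (398.594093, 237.774512) px
  c2 = (367.931292, 121.359983) px
  c3 = (294.669397, 162.524240) px
Planar DLT: solve 8×8 A·h = b for H (H[2,2]=1):
  H  [+444.49294 +125.46679 +346.87367]
  H  [-199.26480 +609.44567 +200.32455]
  H  [+0.15388 -0.10435 +1.00000]
B = K⁻¹H; ‖b₁‖=0.888377, ‖b₂‖=0.888377; λ = 2/(‖b₁‖+‖b₂‖) = 1.125649, sign → tz>0 ⇒ λ=+1.125649
r₁ = λ·B[:,0] = (+0.92374,-0.34161,+0.17321); r₂ = λ·B[:,1] = (+0.36375,+0.92406,-0.11746)
r₃ = r₁×r₂ = (-0.11993,+0.17151,+0.97786); SVD([r₁ r₂ r₃]) → R = UVᵀ:
  R  [+0.92374 +0.36375 -0.11993]
  R  [-0.34161 +0.92406 +0.17151]
  R  [+0.17321 -0.11746 +0.97786]
t = (+0.10756, -0.03719, +1.12565) m
tr R = 2.825660; θ = arccos((tr R − 1)/2) = 0.420634 rad = 24.101°
axis k = ((R−Rᵀ)₃₂, (R−Rᵀ)₁₃, (R−Rᵀ)₂₁) / (2 sinθ) = (-0.353830, -0.358949, -0.863690)
rvec = θ·k = (-0.148833, -0.150986, -0.363297)

rvec=(-0.1488, -0.1510, -0.3633) tvec=(0.1076, -0.0372, 1.1256)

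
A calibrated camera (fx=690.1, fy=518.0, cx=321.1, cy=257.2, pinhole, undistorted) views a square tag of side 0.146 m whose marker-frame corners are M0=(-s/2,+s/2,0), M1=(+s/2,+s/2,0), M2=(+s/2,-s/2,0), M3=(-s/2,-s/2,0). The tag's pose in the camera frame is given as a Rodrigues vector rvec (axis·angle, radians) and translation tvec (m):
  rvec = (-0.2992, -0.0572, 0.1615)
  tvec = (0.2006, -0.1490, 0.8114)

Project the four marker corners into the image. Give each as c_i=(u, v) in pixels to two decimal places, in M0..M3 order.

c0=(424.29, 196.44) c1=(549.04, 212.72) c2=(555.25, 129.70) c3=(437.06, 113.80)

Intrinsics K: fx=690.1, fy=518.0, cx=321.1, cy=257.2
Marker side s = 0.146 m; corners in marker frame (Z=0):
  M0 = (-0.0730, +0.0730, 0)
  M1 = (+0.0730, +0.0730, 0)
  M2 = (+0.0730, -0.0730, 0)
  M3 = (-0.0730, -0.0730, 0)
rvec = (-0.2992, -0.0572, 0.1615), |rvec| = θ = 0.34478 rad = 19.755°
Rodrigues: sinθ=0.33799, 1−cosθ=0.05885; R = I + sinθ·[k]× + (1−cosθ)·[k]×²:
    [+0.98547 -0.14985 -0.08000]
    [+0.16679 +0.94277 +0.28873]
    [+0.03215 -0.29788 +0.95406]
t = (0.2006, -0.1490, 0.8114) m
M0: Pc = R·M0+t = (+0.11772, -0.09235, +0.78731); u = 690.1·(+0.11772)/0.78731 + 321.1 = 424.2871, v = 518.0·(-0.09235)/0.78731 + 257.2 = 196.4370
M1: Pc = R·M1+t = (+0.26160, -0.06800, +0.79200); u = 690.1·(+0.26160)/0.79200 + 321.1 = 549.0419, v = 518.0·(-0.06800)/0.79200 + 257.2 = 212.7240
M2: Pc = R·M2+t = (+0.28348, -0.20565, +0.83549); u = 690.1·(+0.28348)/0.83549 + 321.1 = 555.2471, v = 518.0·(-0.20565)/0.83549 + 257.2 = 129.7006
M3: Pc = R·M3+t = (+0.13960, -0.23000, +0.83080); u = 690.1·(+0.13960)/0.83080 + 321.1 = 437.0580, v = 518.0·(-0.23000)/0.83080 + 257.2 = 113.7970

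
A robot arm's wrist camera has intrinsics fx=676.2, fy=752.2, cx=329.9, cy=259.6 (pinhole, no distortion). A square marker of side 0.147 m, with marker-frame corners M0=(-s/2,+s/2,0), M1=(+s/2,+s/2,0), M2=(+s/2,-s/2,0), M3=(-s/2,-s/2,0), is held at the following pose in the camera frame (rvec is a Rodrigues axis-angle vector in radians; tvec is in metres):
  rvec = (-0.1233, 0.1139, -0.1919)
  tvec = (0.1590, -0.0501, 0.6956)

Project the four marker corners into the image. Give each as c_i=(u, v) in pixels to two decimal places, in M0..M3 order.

c0=(428.18, 298.62) c1=(573.22, 267.40) c2=(540.37, 112.85) c3=(399.99, 146.44)

Intrinsics K: fx=676.2, fy=752.2, cx=329.9, cy=259.6
Marker side s = 0.147 m; corners in marker frame (Z=0):
  M0 = (-0.0735, +0.0735, 0)
  M1 = (+0.0735, +0.0735, 0)
  M2 = (+0.0735, -0.0735, 0)
  M3 = (-0.0735, -0.0735, 0)
rvec = (-0.1233, 0.1139, -0.1919), |rvec| = θ = 0.25495 rad = 14.608°
Rodrigues: sinθ=0.25220, 1−cosθ=0.03233; R = I + sinθ·[k]× + (1−cosθ)·[k]×²:
    [+0.97524 +0.18284 +0.12444]
    [-0.19681 +0.97413 +0.11110]
    [-0.10090 -0.13284 +0.98599]
t = (0.1590, -0.0501, 0.6956) m
M0: Pc = R·M0+t = (+0.10076, +0.03596, +0.69325); u = 676.2·(+0.10076)/0.69325 + 329.9 = 428.1807, v = 752.2·(+0.03596)/0.69325 + 259.6 = 298.6220
M1: Pc = R·M1+t = (+0.24412, +0.00703, +0.67842); u = 676.2·(+0.24412)/0.67842 + 329.9 = 573.2200, v = 752.2·(+0.00703)/0.67842 + 259.6 = 267.3974
M2: Pc = R·M2+t = (+0.21724, -0.13616, +0.69795); u = 676.2·(+0.21724)/0.69795 + 329.9 = 540.3718, v = 752.2·(-0.13616)/0.69795 + 259.6 = 112.8518
M3: Pc = R·M3+t = (+0.07388, -0.10723, +0.71278); u = 676.2·(+0.07388)/0.71278 + 329.9 = 399.9896, v = 752.2·(-0.10723)/0.71278 + 259.6 = 146.4369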